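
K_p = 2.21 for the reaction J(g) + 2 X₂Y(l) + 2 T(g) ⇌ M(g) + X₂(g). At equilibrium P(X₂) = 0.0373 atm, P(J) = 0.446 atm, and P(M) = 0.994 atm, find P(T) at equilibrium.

(X₂Y is a pure liquid — omitted from K_p.)
At equilibrium, K_p = P(M)·P(X₂) / (P(J)·P(T)²) = 2.21.
(0.994)·(0.0373) / ((0.446)·(P(T))²) = 2.21
P(T)² = 0.0376 ⇒ P(T) = 0.194 atm

P(T) = 0.194 atm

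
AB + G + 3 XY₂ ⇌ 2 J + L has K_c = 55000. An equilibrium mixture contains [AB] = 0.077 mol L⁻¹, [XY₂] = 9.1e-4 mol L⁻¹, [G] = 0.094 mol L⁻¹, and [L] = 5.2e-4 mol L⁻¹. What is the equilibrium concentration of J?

At equilibrium, K_c = [J]²·[L] / ([AB]·[G]·[XY₂]³) = 55000.
([J])²·(5.2e-4) / ((0.077)·(0.094)·(9.1e-4)³) = 55000
[J]² = 5.77e-4 ⇒ [J] = 0.024 mol L⁻¹

[J] = 0.024 mol L⁻¹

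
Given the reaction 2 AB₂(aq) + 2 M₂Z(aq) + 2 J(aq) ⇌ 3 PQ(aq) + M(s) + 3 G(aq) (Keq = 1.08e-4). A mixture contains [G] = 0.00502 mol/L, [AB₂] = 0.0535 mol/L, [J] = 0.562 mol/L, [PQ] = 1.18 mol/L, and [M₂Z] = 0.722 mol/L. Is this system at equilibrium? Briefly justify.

(M is a pure solid — omitted from Q.)
Q = [PQ]³·[G]³ / ([AB₂]²·[M₂Z]²·[J]²) = (1.18)³·(0.00502)³ / ((0.0535)²·(0.722)²·(0.562)²) = 4.41e-4
Q = 4.41e-4 > Keq = 1.08e-4: net reverse reaction.

no; Q > K, reaction proceeds in reverse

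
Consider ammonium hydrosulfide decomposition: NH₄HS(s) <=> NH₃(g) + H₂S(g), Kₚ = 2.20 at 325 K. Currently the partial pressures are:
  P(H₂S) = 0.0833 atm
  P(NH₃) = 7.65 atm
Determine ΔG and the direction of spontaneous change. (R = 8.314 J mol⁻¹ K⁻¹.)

ΔG = -3.35 kJ/mol; the forward reaction is spontaneous

(NH₄HS is a pure solid — omitted from Qₚ.)
Qₚ = P(NH₃)·P(H₂S) = (7.65)·(0.0833) = 0.637
ΔG = RT ln(Qₚ/Kₚ) = (8.314 J mol⁻¹ K⁻¹)(325 K) × ln(0.637/2.20)
   = (2.702 kJ/mol)(-1.239) = -3.35 kJ/mol
ΔG < 0, so the forward reaction is spontaneous (proceeds forward).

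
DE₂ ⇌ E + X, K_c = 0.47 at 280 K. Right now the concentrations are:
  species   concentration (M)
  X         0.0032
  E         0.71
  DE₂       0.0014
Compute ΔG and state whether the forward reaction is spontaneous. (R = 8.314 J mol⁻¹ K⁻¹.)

ΔG = 2.88 kJ/mol; the forward reaction is non-spontaneous

Q_c = [E]·[X] / [DE₂] = (0.71)·(0.0032) / (0.0014) = 1.62
ΔG = RT ln(Q_c/K_c) = (8.314 J mol⁻¹ K⁻¹)(280 K) × ln(1.62/0.47)
   = (2.328 kJ/mol)(1.237) = 2.88 kJ/mol
ΔG > 0, so the forward reaction is non-spontaneous (proceeds in reverse).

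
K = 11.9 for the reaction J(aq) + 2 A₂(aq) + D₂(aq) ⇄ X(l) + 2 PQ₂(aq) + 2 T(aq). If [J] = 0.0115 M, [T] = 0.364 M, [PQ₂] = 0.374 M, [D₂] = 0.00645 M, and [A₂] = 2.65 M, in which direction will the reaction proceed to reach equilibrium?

(X is a pure liquid — omitted from Q.)
Q = [PQ₂]²·[T]² / ([J]·[A₂]²·[D₂]) = (0.374)²·(0.364)² / ((0.0115)·(2.65)²·(0.00645)) = 35.6
Q = 35.6 > K = 11.9, so the reverse reaction proceeds.

to the left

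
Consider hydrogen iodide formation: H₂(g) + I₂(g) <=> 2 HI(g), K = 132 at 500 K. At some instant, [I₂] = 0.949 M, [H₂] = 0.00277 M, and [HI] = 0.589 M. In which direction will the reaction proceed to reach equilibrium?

Q = [HI]² / ([H₂]·[I₂]) = (0.589)² / ((0.00277)·(0.949)) = 132
Q = 132 = K, so the system is already at equilibrium.

at equilibrium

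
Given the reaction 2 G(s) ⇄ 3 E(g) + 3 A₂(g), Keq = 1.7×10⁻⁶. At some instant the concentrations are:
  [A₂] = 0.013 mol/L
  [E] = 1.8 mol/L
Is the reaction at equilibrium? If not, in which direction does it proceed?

to the left

(G is a pure solid — omitted from Q.)
Q = [E]³·[A₂]³ = (1.8)³·(0.013)³ = 1.3×10⁻⁵
Q = 1.3×10⁻⁵ > Keq = 1.7×10⁻⁶, so the reverse reaction proceeds.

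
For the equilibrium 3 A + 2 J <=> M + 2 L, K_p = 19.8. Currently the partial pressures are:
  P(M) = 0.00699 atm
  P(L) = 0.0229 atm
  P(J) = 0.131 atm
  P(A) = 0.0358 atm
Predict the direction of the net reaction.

Q_p = P(M)·P(L)² / (P(A)³·P(J)²) = (0.00699)·(0.0229)² / ((0.0358)³·(0.131)²) = 4.66
Q_p = 4.66 < K_p = 19.8, so the forward reaction proceeds.

toward products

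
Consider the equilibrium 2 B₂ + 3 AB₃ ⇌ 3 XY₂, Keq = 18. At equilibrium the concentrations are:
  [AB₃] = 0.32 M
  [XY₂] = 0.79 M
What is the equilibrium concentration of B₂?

At equilibrium, Keq = [XY₂]³ / ([B₂]²·[AB₃]³) = 18.
(0.79)³ / (([B₂])²·(0.32)³) = 18
[B₂]² = 0.836 ⇒ [B₂] = 0.91 M

[B₂] = 0.91 M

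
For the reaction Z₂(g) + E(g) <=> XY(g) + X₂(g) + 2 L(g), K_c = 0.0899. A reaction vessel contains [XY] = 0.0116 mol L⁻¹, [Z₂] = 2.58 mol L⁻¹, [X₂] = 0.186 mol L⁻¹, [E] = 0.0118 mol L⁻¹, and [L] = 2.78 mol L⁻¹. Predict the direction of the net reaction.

Q_c = [XY]·[X₂]·[L]² / ([Z₂]·[E]) = (0.0116)·(0.186)·(2.78)² / ((2.58)·(0.0118)) = 0.548
Q_c = 0.548 > K_c = 0.0899, so the reverse reaction proceeds.

to the left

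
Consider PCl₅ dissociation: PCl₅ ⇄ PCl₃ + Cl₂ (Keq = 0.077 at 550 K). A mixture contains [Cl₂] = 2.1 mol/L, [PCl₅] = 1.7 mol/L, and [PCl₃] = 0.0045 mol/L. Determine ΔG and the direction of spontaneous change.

Q = [PCl₃]·[Cl₂] / [PCl₅] = (0.0045)·(2.1) / (1.7) = 0.00556
ΔG = RT ln(Q/Keq) = (8.314 J mol⁻¹ K⁻¹)(550 K) × ln(0.00556/0.077)
   = (4.573 kJ/mol)(-2.628) = -12.0 kJ/mol
ΔG < 0, so the forward reaction is spontaneous (proceeds forward).

ΔG = -12.0 kJ/mol; the forward reaction is spontaneous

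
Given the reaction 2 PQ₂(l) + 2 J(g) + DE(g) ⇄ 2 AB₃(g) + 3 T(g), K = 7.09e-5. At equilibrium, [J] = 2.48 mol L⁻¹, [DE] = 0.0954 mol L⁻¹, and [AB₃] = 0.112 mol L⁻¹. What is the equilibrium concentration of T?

(PQ₂ is a pure liquid — omitted from K.)
At equilibrium, K = [AB₃]²·[T]³ / ([J]²·[DE]) = 7.09e-5.
(0.112)²·([T])³ / ((2.48)²·(0.0954)) = 7.09e-5
[T]³ = 0.00332 ⇒ [T] = 0.149 mol L⁻¹

[T] = 0.149 mol L⁻¹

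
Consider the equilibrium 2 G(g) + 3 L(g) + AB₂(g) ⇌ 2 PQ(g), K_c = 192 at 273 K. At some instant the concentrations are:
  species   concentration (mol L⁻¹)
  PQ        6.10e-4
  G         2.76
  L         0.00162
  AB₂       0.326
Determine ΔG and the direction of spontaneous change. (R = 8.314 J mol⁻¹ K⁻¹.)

Q_c = [PQ]² / ([G]²·[L]³·[AB₂]) = (6.10e-4)² / ((2.76)²·(0.00162)³·(0.326)) = 35.2
ΔG = RT ln(Q_c/K_c) = (8.314 J mol⁻¹ K⁻¹)(273 K) × ln(35.2/192)
   = (2.270 kJ/mol)(-1.696) = -3.85 kJ/mol
ΔG < 0, so the forward reaction is spontaneous (proceeds forward).

ΔG = -3.85 kJ/mol; the forward reaction is spontaneous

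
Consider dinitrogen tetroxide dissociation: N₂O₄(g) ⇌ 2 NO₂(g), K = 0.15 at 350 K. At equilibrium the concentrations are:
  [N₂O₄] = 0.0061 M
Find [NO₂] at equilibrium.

At equilibrium, K = [NO₂]² / [N₂O₄] = 0.15.
([NO₂])² / (0.0061) = 0.15
[NO₂]² = 9.15e-4 ⇒ [NO₂] = 0.030 M

[NO₂] = 0.030 M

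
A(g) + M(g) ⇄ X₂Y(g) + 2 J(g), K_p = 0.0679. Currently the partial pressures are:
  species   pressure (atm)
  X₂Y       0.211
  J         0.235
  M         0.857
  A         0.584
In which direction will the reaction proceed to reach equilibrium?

in the forward direction

Q_p = P(X₂Y)·P(J)² / (P(A)·P(M)) = (0.211)·(0.235)² / ((0.584)·(0.857)) = 0.0233
Q_p = 0.0233 < K_p = 0.0679, so the forward reaction proceeds.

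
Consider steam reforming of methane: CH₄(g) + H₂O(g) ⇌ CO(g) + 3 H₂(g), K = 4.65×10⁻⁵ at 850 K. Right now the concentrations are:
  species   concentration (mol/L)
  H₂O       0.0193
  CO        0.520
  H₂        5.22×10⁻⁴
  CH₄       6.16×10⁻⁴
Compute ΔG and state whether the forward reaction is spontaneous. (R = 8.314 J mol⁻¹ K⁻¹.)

Q = [CO]·[H₂]³ / ([CH₄]·[H₂O]) = (0.520)·(5.22×10⁻⁴)³ / ((6.16×10⁻⁴)·(0.0193)) = 6.22×10⁻⁶
ΔG = RT ln(Q/K) = (8.314 J mol⁻¹ K⁻¹)(850 K) × ln(6.22×10⁻⁶/4.65×10⁻⁵)
   = (7.067 kJ/mol)(-2.012) = -14.2 kJ/mol
ΔG < 0, so the forward reaction is spontaneous (proceeds forward).

ΔG = -14.2 kJ/mol; the forward reaction is spontaneous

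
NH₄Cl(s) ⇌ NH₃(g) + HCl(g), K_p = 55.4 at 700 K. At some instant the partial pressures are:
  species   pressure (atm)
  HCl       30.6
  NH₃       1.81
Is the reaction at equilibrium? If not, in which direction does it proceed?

(NH₄Cl is a pure solid — omitted from Q_p.)
Q_p = P(NH₃)·P(HCl) = (1.81)·(30.6) = 55.4
Q_p = 55.4 = K_p, so the system is already at equilibrium.

at equilibrium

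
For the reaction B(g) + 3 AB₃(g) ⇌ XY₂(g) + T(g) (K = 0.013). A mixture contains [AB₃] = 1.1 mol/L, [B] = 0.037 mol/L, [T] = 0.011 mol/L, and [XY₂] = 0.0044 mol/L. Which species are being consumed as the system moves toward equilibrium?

B, AB₃ (reactants)

Q = [XY₂]·[T] / ([B]·[AB₃]³) = (0.0044)·(0.011) / ((0.037)·(1.1)³) = 9.8e-4
Q = 9.8e-4 < K = 0.013: net forward reaction.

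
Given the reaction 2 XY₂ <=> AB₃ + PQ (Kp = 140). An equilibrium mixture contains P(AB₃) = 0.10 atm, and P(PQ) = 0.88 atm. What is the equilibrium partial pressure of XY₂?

At equilibrium, Kp = P(AB₃)·P(PQ) / P(XY₂)² = 140.
(0.10)·(0.88) / (P(XY₂))² = 140
P(XY₂)² = 6.29×10⁻⁴ ⇒ P(XY₂) = 0.025 atm

P(XY₂) = 0.025 atm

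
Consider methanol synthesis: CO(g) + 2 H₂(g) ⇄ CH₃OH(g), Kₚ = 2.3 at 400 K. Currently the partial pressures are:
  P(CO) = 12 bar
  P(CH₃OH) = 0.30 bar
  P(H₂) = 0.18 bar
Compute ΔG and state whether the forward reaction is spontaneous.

Qₚ = P(CH₃OH) / (P(CO)·P(H₂)²) = (0.30) / ((12)·(0.18)²) = 0.772
ΔG = RT ln(Qₚ/Kₚ) = (8.314 J mol⁻¹ K⁻¹)(400 K) × ln(0.772/2.3)
   = (3.326 kJ/mol)(-1.092) = -3.63 kJ/mol
ΔG < 0, so the forward reaction is spontaneous (proceeds forward).

ΔG = -3.63 kJ/mol; the forward reaction is spontaneous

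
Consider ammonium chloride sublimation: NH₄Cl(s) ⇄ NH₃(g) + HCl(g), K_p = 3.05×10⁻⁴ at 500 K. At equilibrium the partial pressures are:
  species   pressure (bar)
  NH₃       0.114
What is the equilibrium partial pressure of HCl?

(NH₄Cl is a pure solid — omitted from K_p.)
At equilibrium, K_p = P(NH₃)·P(HCl) = 3.05×10⁻⁴.
(0.114)·(P(HCl)) = 3.05×10⁻⁴
P(HCl) = 0.00268 bar

P(HCl) = 0.00268 bar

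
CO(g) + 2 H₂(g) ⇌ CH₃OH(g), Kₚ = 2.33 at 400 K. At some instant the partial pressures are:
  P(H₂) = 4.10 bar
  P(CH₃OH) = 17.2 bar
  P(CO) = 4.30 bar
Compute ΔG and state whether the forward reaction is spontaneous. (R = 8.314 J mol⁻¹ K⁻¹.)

Qₚ = P(CH₃OH) / (P(CO)·P(H₂)²) = (17.2) / ((4.30)·(4.10)²) = 0.238
ΔG = RT ln(Qₚ/Kₚ) = (8.314 J mol⁻¹ K⁻¹)(400 K) × ln(0.238/2.33)
   = (3.326 kJ/mol)(-2.281) = -7.59 kJ/mol
ΔG < 0, so the forward reaction is spontaneous (proceeds forward).

ΔG = -7.59 kJ/mol; the forward reaction is spontaneous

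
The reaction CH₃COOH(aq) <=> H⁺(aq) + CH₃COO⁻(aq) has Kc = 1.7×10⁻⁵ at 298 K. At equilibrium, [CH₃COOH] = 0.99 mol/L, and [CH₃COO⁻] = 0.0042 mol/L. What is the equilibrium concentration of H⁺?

At equilibrium, Kc = [H⁺]·[CH₃COO⁻] / [CH₃COOH] = 1.7×10⁻⁵.
([H⁺])·(0.0042) / (0.99) = 1.7×10⁻⁵
[H⁺] = 0.00401 = 0.0040 mol/L

[H⁺] = 0.0040 mol/L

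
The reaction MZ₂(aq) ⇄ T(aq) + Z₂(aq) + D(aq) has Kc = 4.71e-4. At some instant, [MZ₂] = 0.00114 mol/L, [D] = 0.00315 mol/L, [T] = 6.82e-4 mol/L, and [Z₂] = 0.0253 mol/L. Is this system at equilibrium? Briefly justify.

Qc = [T]·[Z₂]·[D] / [MZ₂] = (6.82e-4)·(0.0253)·(0.00315) / (0.00114) = 4.77e-5
Qc = 4.77e-5 < Kc = 4.71e-4: net forward reaction.

no; Q < K, reaction proceeds forward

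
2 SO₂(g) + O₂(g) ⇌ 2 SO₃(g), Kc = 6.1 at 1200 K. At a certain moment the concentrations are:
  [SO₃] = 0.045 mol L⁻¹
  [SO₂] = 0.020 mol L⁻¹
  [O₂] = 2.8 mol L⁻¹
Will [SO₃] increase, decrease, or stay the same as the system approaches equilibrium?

Qc = [SO₃]² / ([SO₂]²·[O₂]) = (0.045)² / ((0.020)²·(2.8)) = 1.8
Qc = 1.8 < Kc = 6.1: net forward reaction.
SO₃ is a product, so it increases.

increase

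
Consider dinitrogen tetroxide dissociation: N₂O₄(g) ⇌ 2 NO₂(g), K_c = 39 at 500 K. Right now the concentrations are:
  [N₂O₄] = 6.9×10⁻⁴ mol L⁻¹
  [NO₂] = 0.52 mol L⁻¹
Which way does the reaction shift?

in the reverse direction

Q_c = [NO₂]² / [N₂O₄] = (0.52)² / (6.9×10⁻⁴) = 390
Q_c = 390 > K_c = 39, so the reverse reaction proceeds.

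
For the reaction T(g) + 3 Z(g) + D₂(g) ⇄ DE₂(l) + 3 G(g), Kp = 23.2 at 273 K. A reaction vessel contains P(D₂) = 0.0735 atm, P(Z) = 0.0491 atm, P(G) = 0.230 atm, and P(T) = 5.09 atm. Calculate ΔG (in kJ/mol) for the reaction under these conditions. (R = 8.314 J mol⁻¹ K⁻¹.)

ΔG = 5.61 kJ/mol

(DE₂ is a pure liquid — omitted from Qp.)
Qp = P(G)³ / (P(T)·P(Z)³·P(D₂)) = (0.230)³ / ((5.09)·(0.0491)³·(0.0735)) = 275
ΔG = RT ln(Qp/Kp) = (8.314 J mol⁻¹ K⁻¹)(273 K) × ln(275/23.2)
   = (2.270 kJ/mol)(2.473) = 5.61 kJ/mol
ΔG > 0, so the forward reaction is non-spontaneous (proceeds in reverse).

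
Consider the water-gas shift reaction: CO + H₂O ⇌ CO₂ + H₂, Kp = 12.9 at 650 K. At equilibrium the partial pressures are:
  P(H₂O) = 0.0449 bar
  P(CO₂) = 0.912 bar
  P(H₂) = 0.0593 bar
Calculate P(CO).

P(CO) = 0.0934 bar

At equilibrium, Kp = P(CO₂)·P(H₂) / (P(CO)·P(H₂O)) = 12.9.
(0.912)·(0.0593) / ((P(CO))·(0.0449)) = 12.9
P(CO) = 0.0934 bar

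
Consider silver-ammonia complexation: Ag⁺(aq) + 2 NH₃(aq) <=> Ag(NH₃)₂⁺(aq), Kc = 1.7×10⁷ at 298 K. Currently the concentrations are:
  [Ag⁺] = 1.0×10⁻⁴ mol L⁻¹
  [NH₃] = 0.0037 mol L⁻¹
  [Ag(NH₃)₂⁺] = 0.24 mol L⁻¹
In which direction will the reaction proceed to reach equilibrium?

Qc = [Ag(NH₃)₂⁺] / ([Ag⁺]·[NH₃]²) = (0.24) / ((1.0×10⁻⁴)·(0.0037)²) = 1.8×10⁸
Qc = 1.8×10⁸ > Kc = 1.7×10⁷, so the reverse reaction proceeds.

in the reverse direction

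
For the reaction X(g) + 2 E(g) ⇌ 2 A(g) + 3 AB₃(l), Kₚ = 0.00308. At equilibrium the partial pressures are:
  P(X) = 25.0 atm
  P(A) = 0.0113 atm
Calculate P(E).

(AB₃ is a pure liquid — omitted from Kₚ.)
At equilibrium, Kₚ = P(A)² / (P(X)·P(E)²) = 0.00308.
(0.0113)² / ((25.0)·(P(E))²) = 0.00308
P(E)² = 0.00166 ⇒ P(E) = 0.0407 atm

P(E) = 0.0407 atm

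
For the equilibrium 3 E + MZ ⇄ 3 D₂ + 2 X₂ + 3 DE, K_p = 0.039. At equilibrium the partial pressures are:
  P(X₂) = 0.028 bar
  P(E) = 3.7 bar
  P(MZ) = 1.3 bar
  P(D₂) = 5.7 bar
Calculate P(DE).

P(DE) = 2.6 bar

At equilibrium, K_p = P(D₂)³·P(X₂)²·P(DE)³ / (P(E)³·P(MZ)) = 0.039.
(5.7)³·(0.028)²·(P(DE))³ / ((3.7)³·(1.3)) = 0.039
P(DE)³ = 17.7 ⇒ P(DE) = 2.6 bar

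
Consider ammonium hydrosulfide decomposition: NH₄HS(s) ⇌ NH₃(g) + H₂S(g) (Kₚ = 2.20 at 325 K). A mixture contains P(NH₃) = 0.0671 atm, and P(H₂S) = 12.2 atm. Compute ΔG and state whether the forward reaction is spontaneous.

ΔG = -2.67 kJ/mol; the forward reaction is spontaneous

(NH₄HS is a pure solid — omitted from Qₚ.)
Qₚ = P(NH₃)·P(H₂S) = (0.0671)·(12.2) = 0.819
ΔG = RT ln(Qₚ/Kₚ) = (8.314 J mol⁻¹ K⁻¹)(325 K) × ln(0.819/2.20)
   = (2.702 kJ/mol)(-0.9881) = -2.67 kJ/mol
ΔG < 0, so the forward reaction is spontaneous (proceeds forward).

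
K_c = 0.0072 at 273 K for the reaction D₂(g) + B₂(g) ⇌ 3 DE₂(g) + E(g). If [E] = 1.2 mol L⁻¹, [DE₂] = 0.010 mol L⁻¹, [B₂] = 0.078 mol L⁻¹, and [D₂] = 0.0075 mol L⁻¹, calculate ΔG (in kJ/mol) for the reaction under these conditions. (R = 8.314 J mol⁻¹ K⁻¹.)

ΔG = -2.85 kJ/mol

Q_c = [DE₂]³·[E] / ([D₂]·[B₂]) = (0.010)³·(1.2) / ((0.0075)·(0.078)) = 0.00205
ΔG = RT ln(Q_c/K_c) = (8.314 J mol⁻¹ K⁻¹)(273 K) × ln(0.00205/0.0072)
   = (2.270 kJ/mol)(-1.256) = -2.85 kJ/mol
ΔG < 0, so the forward reaction is spontaneous (proceeds forward).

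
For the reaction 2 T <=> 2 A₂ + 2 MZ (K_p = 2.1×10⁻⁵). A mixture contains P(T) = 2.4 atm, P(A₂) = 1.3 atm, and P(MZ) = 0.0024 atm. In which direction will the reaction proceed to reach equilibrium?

in the forward direction

Q_p = P(A₂)²·P(MZ)² / P(T)² = (1.3)²·(0.0024)² / (2.4)² = 1.7×10⁻⁶
Q_p = 1.7×10⁻⁶ < K_p = 2.1×10⁻⁵, so the forward reaction proceeds.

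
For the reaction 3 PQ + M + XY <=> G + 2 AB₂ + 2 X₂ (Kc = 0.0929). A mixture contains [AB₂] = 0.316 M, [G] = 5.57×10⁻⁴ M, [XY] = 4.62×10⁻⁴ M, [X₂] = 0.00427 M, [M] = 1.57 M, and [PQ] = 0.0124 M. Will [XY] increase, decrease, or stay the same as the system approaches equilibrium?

increase

Qc = [G]·[AB₂]²·[X₂]² / ([PQ]³·[M]·[XY]) = (5.57×10⁻⁴)·(0.316)²·(0.00427)² / ((0.0124)³·(1.57)·(4.62×10⁻⁴)) = 0.733
Qc = 0.733 > Kc = 0.0929: net reverse reaction.
XY is a reactant, so it increases.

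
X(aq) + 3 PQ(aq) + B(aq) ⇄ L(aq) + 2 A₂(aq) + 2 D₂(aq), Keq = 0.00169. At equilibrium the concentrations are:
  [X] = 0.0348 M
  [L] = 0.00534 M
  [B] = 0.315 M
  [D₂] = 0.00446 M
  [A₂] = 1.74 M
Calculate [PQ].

[PQ] = 0.259 M

At equilibrium, Keq = [L]·[A₂]²·[D₂]² / ([X]·[PQ]³·[B]) = 0.00169.
(0.00534)·(1.74)²·(0.00446)² / ((0.0348)·([PQ])³·(0.315)) = 0.00169
[PQ]³ = 0.0174 ⇒ [PQ] = 0.259 M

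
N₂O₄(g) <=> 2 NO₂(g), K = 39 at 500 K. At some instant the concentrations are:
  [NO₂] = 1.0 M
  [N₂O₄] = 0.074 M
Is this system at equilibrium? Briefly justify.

no; Q < K, reaction proceeds forward

Q = [NO₂]² / [N₂O₄] = (1.0)² / (0.074) = 14
Q = 14 < K = 39: net forward reaction.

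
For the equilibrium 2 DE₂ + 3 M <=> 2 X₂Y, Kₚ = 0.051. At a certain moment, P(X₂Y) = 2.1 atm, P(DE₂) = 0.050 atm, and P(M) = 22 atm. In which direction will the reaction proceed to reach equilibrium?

Qₚ = P(X₂Y)² / (P(DE₂)²·P(M)³) = (2.1)² / ((0.050)²·(22)³) = 0.17
Qₚ = 0.17 > Kₚ = 0.051, so the reverse reaction proceeds.

reverse (toward reactants)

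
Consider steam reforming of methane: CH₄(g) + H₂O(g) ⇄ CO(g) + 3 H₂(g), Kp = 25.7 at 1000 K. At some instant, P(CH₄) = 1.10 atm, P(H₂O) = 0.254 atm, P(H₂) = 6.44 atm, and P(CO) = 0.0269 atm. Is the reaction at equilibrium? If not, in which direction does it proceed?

Qp = P(CO)·P(H₂)³ / (P(CH₄)·P(H₂O)) = (0.0269)·(6.44)³ / ((1.10)·(0.254)) = 25.7
Qp = 25.7 = Kp, so the system is already at equilibrium.

at equilibrium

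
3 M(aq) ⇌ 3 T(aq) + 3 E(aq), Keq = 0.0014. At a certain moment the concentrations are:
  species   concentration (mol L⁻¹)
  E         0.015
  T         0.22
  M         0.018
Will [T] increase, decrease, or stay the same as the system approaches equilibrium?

decrease

Q = [T]³·[E]³ / [M]³ = (0.22)³·(0.015)³ / (0.018)³ = 0.0062
Q = 0.0062 > Keq = 0.0014: net reverse reaction.
T is a product, so it decreases.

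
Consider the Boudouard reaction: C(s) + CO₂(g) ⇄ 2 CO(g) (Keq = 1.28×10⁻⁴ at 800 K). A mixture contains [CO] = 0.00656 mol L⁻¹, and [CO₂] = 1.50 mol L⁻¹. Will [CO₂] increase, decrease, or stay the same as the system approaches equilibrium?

decrease

(C is a pure solid — omitted from Q.)
Q = [CO]² / [CO₂] = (0.00656)² / (1.50) = 2.87×10⁻⁵
Q = 2.87×10⁻⁵ < Keq = 1.28×10⁻⁴: net forward reaction.
CO₂ is a reactant, so it decreases.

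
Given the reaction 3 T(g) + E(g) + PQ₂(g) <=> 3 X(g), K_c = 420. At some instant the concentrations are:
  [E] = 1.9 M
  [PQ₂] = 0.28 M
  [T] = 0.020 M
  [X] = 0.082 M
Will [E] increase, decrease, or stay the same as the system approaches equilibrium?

Q_c = [X]³ / ([T]³·[E]·[PQ₂]) = (0.082)³ / ((0.020)³·(1.9)·(0.28)) = 130
Q_c = 130 < K_c = 420: net forward reaction.
E is a reactant, so it decreases.

decrease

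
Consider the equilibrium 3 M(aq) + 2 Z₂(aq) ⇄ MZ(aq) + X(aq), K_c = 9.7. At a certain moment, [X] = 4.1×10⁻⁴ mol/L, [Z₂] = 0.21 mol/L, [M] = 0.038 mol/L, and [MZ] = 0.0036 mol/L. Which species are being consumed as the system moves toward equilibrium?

Q_c = [MZ]·[X] / ([M]³·[Z₂]²) = (0.0036)·(4.1×10⁻⁴) / ((0.038)³·(0.21)²) = 0.61
Q_c = 0.61 < K_c = 9.7: net forward reaction.

M, Z₂ (reactants)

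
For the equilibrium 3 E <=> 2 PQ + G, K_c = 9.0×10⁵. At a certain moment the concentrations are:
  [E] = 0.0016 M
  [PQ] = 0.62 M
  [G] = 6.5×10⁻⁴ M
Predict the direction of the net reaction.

Q_c = [PQ]²·[G] / [E]³ = (0.62)²·(6.5×10⁻⁴) / (0.0016)³ = 61000
Q_c = 61000 < K_c = 9.0×10⁵, so the forward reaction proceeds.

in the forward direction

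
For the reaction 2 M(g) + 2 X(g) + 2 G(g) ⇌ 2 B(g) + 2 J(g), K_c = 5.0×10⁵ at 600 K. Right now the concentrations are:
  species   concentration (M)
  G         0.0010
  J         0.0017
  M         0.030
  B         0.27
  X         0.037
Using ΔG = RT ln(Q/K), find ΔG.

Q_c = [B]²·[J]² / ([M]²·[X]²·[G]²) = (0.27)²·(0.0017)² / ((0.030)²·(0.037)²·(0.0010)²) = 1.71×10⁵
ΔG = RT ln(Q_c/K_c) = (8.314 J mol⁻¹ K⁻¹)(600 K) × ln(1.71×10⁵/5.0×10⁵)
   = (4.988 kJ/mol)(-1.073) = -5.35 kJ/mol
ΔG < 0, so the forward reaction is spontaneous (proceeds forward).

ΔG = -5.35 kJ/mol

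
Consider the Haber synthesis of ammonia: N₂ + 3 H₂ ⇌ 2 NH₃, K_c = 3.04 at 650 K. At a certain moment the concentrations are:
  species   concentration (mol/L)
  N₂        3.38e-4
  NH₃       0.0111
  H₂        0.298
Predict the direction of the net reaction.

Q_c = [NH₃]² / ([N₂]·[H₂]³) = (0.0111)² / ((3.38e-4)·(0.298)³) = 13.8
Q_c = 13.8 > K_c = 3.04, so the reverse reaction proceeds.

in the reverse direction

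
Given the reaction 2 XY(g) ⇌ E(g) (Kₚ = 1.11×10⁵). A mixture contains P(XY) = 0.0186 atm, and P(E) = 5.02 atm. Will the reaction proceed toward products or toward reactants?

forward (toward products)

Qₚ = P(E) / P(XY)² = (5.02) / (0.0186)² = 14500
Qₚ = 14500 < Kₚ = 1.11×10⁵, so the forward reaction proceeds.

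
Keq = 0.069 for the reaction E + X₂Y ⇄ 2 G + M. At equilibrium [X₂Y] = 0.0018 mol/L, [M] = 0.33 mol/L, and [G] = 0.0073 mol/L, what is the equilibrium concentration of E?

At equilibrium, Keq = [G]²·[M] / ([E]·[X₂Y]) = 0.069.
(0.0073)²·(0.33) / (([E])·(0.0018)) = 0.069
[E] = 0.142 = 0.14 mol/L

[E] = 0.14 mol/L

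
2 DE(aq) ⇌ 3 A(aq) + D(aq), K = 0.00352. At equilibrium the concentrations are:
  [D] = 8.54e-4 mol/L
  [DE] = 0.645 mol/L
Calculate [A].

At equilibrium, K = [A]³·[D] / [DE]² = 0.00352.
([A])³·(8.54e-4) / (0.645)² = 0.00352
[A]³ = 1.71 ⇒ [A] = 1.20 mol/L

[A] = 1.20 mol/L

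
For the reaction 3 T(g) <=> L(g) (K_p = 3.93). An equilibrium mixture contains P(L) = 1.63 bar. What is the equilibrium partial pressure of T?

P(T) = 0.746 bar

At equilibrium, K_p = P(L) / P(T)³ = 3.93.
(1.63) / (P(T))³ = 3.93
P(T)³ = 0.415 ⇒ P(T) = 0.746 bar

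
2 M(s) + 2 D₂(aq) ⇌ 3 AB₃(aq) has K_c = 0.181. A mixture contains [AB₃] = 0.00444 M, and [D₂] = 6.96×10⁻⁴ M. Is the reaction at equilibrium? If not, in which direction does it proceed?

(M is a pure solid — omitted from Q_c.)
Q_c = [AB₃]³ / [D₂]² = (0.00444)³ / (6.96×10⁻⁴)² = 0.181
Q_c = 0.181 = K_c, so the system is already at equilibrium.

no net change (already at equilibrium)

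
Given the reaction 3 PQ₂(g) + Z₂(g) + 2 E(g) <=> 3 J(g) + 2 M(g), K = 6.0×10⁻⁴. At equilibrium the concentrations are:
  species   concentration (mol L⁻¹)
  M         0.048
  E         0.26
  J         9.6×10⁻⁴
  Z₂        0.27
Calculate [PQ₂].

[PQ₂] = 0.0057 mol L⁻¹

At equilibrium, K = [J]³·[M]² / ([PQ₂]³·[Z₂]·[E]²) = 6.0×10⁻⁴.
(9.6×10⁻⁴)³·(0.048)² / (([PQ₂])³·(0.27)·(0.26)²) = 6.0×10⁻⁴
[PQ₂]³ = 1.86×10⁻⁷ ⇒ [PQ₂] = 0.0057 mol L⁻¹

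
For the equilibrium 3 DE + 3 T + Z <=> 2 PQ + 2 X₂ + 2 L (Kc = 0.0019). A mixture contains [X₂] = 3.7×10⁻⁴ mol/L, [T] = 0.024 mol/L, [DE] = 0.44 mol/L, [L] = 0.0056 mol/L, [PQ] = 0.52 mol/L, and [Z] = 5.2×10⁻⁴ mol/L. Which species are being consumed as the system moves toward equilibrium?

Qc = [PQ]²·[X₂]²·[L]² / ([DE]³·[T]³·[Z]) = (0.52)²·(3.7×10⁻⁴)²·(0.0056)² / ((0.44)³·(0.024)³·(5.2×10⁻⁴)) = 0.0019
Qc = 0.0019 = Kc; the system is at equilibrium.

none (at equilibrium)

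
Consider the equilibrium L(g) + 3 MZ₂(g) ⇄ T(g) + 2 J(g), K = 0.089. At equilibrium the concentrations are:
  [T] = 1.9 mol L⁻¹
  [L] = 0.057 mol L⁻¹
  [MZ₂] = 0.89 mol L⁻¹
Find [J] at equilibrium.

At equilibrium, K = [T]·[J]² / ([L]·[MZ₂]³) = 0.089.
(1.9)·([J])² / ((0.057)·(0.89)³) = 0.089
[J]² = 0.00188 ⇒ [J] = 0.043 mol L⁻¹

[J] = 0.043 mol L⁻¹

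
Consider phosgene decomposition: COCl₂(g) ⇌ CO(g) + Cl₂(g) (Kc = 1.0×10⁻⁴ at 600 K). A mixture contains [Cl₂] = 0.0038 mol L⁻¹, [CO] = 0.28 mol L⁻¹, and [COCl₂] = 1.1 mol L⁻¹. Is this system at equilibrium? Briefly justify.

Qc = [CO]·[Cl₂] / [COCl₂] = (0.28)·(0.0038) / (1.1) = 9.7×10⁻⁴
Qc = 9.7×10⁻⁴ > Kc = 1.0×10⁻⁴: net reverse reaction.

no; Q > K, reaction proceeds in reverse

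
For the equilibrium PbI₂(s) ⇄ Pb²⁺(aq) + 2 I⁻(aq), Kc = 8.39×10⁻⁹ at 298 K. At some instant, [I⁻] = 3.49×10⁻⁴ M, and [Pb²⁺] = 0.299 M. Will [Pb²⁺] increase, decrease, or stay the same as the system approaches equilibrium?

decrease

(PbI₂ is a pure solid — omitted from Qc.)
Qc = [Pb²⁺]·[I⁻]² = (0.299)·(3.49×10⁻⁴)² = 3.64×10⁻⁸
Qc = 3.64×10⁻⁸ > Kc = 8.39×10⁻⁹: net reverse reaction.
Pb²⁺ is a product, so it decreases.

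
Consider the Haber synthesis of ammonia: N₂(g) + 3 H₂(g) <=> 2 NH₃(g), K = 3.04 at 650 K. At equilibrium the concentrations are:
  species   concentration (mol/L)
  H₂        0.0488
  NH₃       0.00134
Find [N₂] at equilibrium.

[N₂] = 0.00508 mol/L

At equilibrium, K = [NH₃]² / ([N₂]·[H₂]³) = 3.04.
(0.00134)² / (([N₂])·(0.0488)³) = 3.04
[N₂] = 0.00508 mol/L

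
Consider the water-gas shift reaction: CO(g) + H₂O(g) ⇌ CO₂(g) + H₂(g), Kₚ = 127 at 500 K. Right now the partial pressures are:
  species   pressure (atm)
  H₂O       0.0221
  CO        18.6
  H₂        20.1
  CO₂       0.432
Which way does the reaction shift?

Qₚ = P(CO₂)·P(H₂) / (P(CO)·P(H₂O)) = (0.432)·(20.1) / ((18.6)·(0.0221)) = 21.1
Qₚ = 21.1 < Kₚ = 127, so the forward reaction proceeds.

forward (toward products)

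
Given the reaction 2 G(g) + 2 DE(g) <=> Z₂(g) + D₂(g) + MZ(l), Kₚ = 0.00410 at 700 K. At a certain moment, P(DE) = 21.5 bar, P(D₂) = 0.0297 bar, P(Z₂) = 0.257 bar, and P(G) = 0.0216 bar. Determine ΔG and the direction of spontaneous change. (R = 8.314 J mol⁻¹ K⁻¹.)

(MZ is a pure liquid — omitted from Qₚ.)
Qₚ = P(Z₂)·P(D₂) / (P(G)²·P(DE)²) = (0.257)·(0.0297) / ((0.0216)²·(21.5)²) = 0.0354
ΔG = RT ln(Qₚ/Kₚ) = (8.314 J mol⁻¹ K⁻¹)(700 K) × ln(0.0354/0.00410)
   = (5.820 kJ/mol)(2.156) = 12.5 kJ/mol
ΔG > 0, so the forward reaction is non-spontaneous (proceeds in reverse).

ΔG = 12.5 kJ/mol; the forward reaction is non-spontaneous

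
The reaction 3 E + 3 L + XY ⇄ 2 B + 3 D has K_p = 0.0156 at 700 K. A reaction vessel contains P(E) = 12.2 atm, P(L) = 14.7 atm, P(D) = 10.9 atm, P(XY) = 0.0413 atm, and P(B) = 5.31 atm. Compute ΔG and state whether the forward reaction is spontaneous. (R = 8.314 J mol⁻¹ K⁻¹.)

ΔG = 13.3 kJ/mol; the forward reaction is non-spontaneous

Q_p = P(B)²·P(D)³ / (P(E)³·P(L)³·P(XY)) = (5.31)²·(10.9)³ / ((12.2)³·(14.7)³·(0.0413)) = 0.153
ΔG = RT ln(Q_p/K_p) = (8.314 J mol⁻¹ K⁻¹)(700 K) × ln(0.153/0.0156)
   = (5.820 kJ/mol)(2.283) = 13.3 kJ/mol
ΔG > 0, so the forward reaction is non-spontaneous (proceeds in reverse).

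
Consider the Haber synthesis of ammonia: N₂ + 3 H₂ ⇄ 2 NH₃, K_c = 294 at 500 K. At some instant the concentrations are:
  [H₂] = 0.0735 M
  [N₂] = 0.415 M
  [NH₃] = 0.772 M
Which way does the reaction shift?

Q_c = [NH₃]² / ([N₂]·[H₂]³) = (0.772)² / ((0.415)·(0.0735)³) = 3620
Q_c = 3620 > K_c = 294, so the reverse reaction proceeds.

to the left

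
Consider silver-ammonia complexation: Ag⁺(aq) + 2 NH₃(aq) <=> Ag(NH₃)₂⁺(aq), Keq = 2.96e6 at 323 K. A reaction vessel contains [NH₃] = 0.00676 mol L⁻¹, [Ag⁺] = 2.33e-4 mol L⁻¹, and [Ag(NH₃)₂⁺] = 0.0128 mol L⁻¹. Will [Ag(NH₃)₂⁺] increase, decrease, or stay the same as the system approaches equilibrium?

Q = [Ag(NH₃)₂⁺] / ([Ag⁺]·[NH₃]²) = (0.0128) / ((2.33e-4)·(0.00676)²) = 1.20e6
Q = 1.20e6 < Keq = 2.96e6: net forward reaction.
Ag(NH₃)₂⁺ is a product, so it increases.

increase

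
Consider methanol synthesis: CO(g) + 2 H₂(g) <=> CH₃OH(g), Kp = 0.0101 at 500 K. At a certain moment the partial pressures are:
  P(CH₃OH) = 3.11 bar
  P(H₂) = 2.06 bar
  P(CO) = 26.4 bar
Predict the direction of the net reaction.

toward reactants

Qp = P(CH₃OH) / (P(CO)·P(H₂)²) = (3.11) / ((26.4)·(2.06)²) = 0.0278
Qp = 0.0278 > Kp = 0.0101, so the reverse reaction proceeds.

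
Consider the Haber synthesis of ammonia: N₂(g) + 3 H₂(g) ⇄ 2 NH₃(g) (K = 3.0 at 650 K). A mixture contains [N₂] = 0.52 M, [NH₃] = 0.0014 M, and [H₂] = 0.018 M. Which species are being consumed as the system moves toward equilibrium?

Q = [NH₃]² / ([N₂]·[H₂]³) = (0.0014)² / ((0.52)·(0.018)³) = 0.65
Q = 0.65 < K = 3.0: net forward reaction.

N₂, H₂ (reactants)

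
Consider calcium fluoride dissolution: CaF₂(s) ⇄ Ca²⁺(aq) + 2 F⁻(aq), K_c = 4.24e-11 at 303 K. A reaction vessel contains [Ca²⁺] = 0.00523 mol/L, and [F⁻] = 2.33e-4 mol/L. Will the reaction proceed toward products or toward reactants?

(CaF₂ is a pure solid — omitted from Q_c.)
Q_c = [Ca²⁺]·[F⁻]² = (0.00523)·(2.33e-4)² = 2.84e-10
Q_c = 2.84e-10 > K_c = 4.24e-11, so the reverse reaction proceeds.

to the left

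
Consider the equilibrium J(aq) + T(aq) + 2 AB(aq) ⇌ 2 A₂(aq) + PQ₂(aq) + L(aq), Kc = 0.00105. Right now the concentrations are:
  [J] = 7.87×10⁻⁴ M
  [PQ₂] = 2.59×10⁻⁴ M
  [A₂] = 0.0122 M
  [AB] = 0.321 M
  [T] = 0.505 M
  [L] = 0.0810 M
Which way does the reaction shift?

Qc = [A₂]²·[PQ₂]·[L] / ([J]·[T]·[AB]²) = (0.0122)²·(2.59×10⁻⁴)·(0.0810) / ((7.87×10⁻⁴)·(0.505)·(0.321)²) = 7.62×10⁻⁵
Qc = 7.62×10⁻⁵ < Kc = 0.00105, so the forward reaction proceeds.

toward products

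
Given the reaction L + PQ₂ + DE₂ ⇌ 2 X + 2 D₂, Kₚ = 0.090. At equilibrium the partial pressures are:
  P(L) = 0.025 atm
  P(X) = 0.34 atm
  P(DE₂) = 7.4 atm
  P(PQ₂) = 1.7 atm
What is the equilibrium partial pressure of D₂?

P(D₂) = 0.49 atm

At equilibrium, Kₚ = P(X)²·P(D₂)² / (P(L)·P(PQ₂)·P(DE₂)) = 0.090.
(0.34)²·(P(D₂))² / ((0.025)·(1.7)·(7.4)) = 0.090
P(D₂)² = 0.245 ⇒ P(D₂) = 0.49 atm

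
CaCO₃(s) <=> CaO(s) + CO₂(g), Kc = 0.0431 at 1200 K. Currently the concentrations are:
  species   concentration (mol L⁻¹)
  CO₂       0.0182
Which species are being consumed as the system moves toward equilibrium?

CaCO₃ (reactants)

(CaCO₃, CaO are pure solids — omitted from Qc.)
Qc = [CO₂] = 0.0182
Qc = 0.0182 < Kc = 0.0431: net forward reaction.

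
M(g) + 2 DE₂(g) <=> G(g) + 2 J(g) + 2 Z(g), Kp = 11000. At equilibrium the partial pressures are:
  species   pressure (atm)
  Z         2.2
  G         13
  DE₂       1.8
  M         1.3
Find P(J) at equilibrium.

P(J) = 27 atm

At equilibrium, Kp = P(G)·P(J)²·P(Z)² / (P(M)·P(DE₂)²) = 11000.
(13)·(P(J))²·(2.2)² / ((1.3)·(1.8)²) = 11000
P(J)² = 736 ⇒ P(J) = 27 atm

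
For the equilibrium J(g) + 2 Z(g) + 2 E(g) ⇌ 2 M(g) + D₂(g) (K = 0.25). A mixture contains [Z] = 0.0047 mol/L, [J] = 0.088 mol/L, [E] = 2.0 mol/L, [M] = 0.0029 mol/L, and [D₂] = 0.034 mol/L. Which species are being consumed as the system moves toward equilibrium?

Q = [M]²·[D₂] / ([J]·[Z]²·[E]²) = (0.0029)²·(0.034) / ((0.088)·(0.0047)²·(2.0)²) = 0.037
Q = 0.037 < K = 0.25: net forward reaction.

J, Z, E (reactants)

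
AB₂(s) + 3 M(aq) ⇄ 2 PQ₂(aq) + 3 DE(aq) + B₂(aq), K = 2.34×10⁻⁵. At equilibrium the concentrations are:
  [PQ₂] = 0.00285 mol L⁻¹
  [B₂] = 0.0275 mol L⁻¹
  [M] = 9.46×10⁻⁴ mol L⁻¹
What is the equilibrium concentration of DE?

(AB₂ is a pure solid — omitted from K.)
At equilibrium, K = [PQ₂]²·[DE]³·[B₂] / [M]³ = 2.34×10⁻⁵.
(0.00285)²·([DE])³·(0.0275) / (9.46×10⁻⁴)³ = 2.34×10⁻⁵
[DE]³ = 8.87×10⁻⁸ ⇒ [DE] = 0.00446 mol L⁻¹

[DE] = 0.00446 mol L⁻¹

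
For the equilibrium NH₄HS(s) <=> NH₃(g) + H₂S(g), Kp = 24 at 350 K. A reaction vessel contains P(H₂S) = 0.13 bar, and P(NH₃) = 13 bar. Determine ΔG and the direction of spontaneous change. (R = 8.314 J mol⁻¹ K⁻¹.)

(NH₄HS is a pure solid — omitted from Qp.)
Qp = P(NH₃)·P(H₂S) = (13)·(0.13) = 1.69
ΔG = RT ln(Qp/Kp) = (8.314 J mol⁻¹ K⁻¹)(350 K) × ln(1.69/24)
   = (2.910 kJ/mol)(-2.653) = -7.72 kJ/mol
ΔG < 0, so the forward reaction is spontaneous (proceeds forward).

ΔG = -7.72 kJ/mol; the forward reaction is spontaneous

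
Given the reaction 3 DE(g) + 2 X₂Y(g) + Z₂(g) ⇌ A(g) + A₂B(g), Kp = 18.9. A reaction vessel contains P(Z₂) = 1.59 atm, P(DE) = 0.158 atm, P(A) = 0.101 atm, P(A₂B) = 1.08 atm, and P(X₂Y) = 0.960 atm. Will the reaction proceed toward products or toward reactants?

at equilibrium

Qp = P(A)·P(A₂B) / (P(DE)³·P(X₂Y)²·P(Z₂)) = (0.101)·(1.08) / ((0.158)³·(0.960)²·(1.59)) = 18.9
Qp = 18.9 = Kp, so the system is already at equilibrium.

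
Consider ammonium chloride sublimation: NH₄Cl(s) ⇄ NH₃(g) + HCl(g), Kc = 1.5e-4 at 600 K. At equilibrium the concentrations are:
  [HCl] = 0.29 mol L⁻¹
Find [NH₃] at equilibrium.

(NH₄Cl is a pure solid — omitted from Kc.)
At equilibrium, Kc = [NH₃]·[HCl] = 1.5e-4.
([NH₃])·(0.29) = 1.5e-4
[NH₃] = 5.17e-4 = 5.2e-4 mol L⁻¹

[NH₃] = 5.2e-4 mol L⁻¹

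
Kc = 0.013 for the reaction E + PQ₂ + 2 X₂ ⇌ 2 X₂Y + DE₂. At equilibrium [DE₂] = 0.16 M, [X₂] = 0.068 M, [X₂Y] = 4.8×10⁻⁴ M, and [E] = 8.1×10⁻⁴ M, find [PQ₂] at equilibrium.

[PQ₂] = 0.76 M

At equilibrium, Kc = [X₂Y]²·[DE₂] / ([E]·[PQ₂]·[X₂]²) = 0.013.
(4.8×10⁻⁴)²·(0.16) / ((8.1×10⁻⁴)·([PQ₂])·(0.068)²) = 0.013
[PQ₂] = 0.757 = 0.76 M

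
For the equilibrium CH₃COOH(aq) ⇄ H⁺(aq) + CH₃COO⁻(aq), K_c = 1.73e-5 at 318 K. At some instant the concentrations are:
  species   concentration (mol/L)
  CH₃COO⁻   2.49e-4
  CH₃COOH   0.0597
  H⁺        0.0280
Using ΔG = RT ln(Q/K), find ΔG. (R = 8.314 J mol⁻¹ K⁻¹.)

Q_c = [H⁺]·[CH₃COO⁻] / [CH₃COOH] = (0.0280)·(2.49e-4) / (0.0597) = 1.17e-4
ΔG = RT ln(Q_c/K_c) = (8.314 J mol⁻¹ K⁻¹)(318 K) × ln(1.17e-4/1.73e-5)
   = (2.644 kJ/mol)(1.911) = 5.05 kJ/mol
ΔG > 0, so the forward reaction is non-spontaneous (proceeds in reverse).

ΔG = 5.05 kJ/mol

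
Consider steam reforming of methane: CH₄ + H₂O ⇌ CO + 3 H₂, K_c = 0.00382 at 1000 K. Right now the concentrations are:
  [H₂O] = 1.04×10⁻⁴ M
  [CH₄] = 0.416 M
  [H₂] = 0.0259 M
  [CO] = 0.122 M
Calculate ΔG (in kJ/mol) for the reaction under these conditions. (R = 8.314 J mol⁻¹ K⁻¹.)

Q_c = [CO]·[H₂]³ / ([CH₄]·[H₂O]) = (0.122)·(0.0259)³ / ((0.416)·(1.04×10⁻⁴)) = 0.0490
ΔG = RT ln(Q_c/K_c) = (8.314 J mol⁻¹ K⁻¹)(1000 K) × ln(0.0490/0.00382)
   = (8.314 kJ/mol)(2.552) = 21.2 kJ/mol
ΔG > 0, so the forward reaction is non-spontaneous (proceeds in reverse).

ΔG = 21.2 kJ/mol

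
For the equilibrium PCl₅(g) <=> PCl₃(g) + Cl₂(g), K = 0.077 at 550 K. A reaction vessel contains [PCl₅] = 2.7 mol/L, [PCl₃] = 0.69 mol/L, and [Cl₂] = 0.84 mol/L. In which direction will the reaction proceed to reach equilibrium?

in the reverse direction

Q = [PCl₃]·[Cl₂] / [PCl₅] = (0.69)·(0.84) / (2.7) = 0.21
Q = 0.21 > K = 0.077, so the reverse reaction proceeds.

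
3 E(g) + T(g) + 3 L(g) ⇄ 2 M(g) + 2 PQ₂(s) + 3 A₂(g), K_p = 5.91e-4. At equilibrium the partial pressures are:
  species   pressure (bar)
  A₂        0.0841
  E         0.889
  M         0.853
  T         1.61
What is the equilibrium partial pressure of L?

P(L) = 0.865 bar

(PQ₂ is a pure solid — omitted from K_p.)
At equilibrium, K_p = P(M)²·P(A₂)³ / (P(E)³·P(T)·P(L)³) = 5.91e-4.
(0.853)²·(0.0841)³ / ((0.889)³·(1.61)·(P(L))³) = 5.91e-4
P(L)³ = 0.647 ⇒ P(L) = 0.865 bar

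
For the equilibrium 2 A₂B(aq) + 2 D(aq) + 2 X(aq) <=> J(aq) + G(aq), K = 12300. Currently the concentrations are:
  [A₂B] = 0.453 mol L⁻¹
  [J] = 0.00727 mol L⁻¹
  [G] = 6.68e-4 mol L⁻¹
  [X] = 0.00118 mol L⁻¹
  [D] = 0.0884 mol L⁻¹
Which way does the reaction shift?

Q = [J]·[G] / ([A₂B]²·[D]²·[X]²) = (0.00727)·(6.68e-4) / ((0.453)²·(0.0884)²·(0.00118)²) = 2170
Q = 2170 < K = 12300, so the forward reaction proceeds.

in the forward direction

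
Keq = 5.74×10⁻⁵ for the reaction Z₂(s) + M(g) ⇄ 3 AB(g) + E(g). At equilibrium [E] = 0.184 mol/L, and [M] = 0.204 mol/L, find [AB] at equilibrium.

(Z₂ is a pure solid — omitted from Keq.)
At equilibrium, Keq = [AB]³·[E] / [M] = 5.74×10⁻⁵.
([AB])³·(0.184) / (0.204) = 5.74×10⁻⁵
[AB]³ = 6.36×10⁻⁵ ⇒ [AB] = 0.0399 mol/L

[AB] = 0.0399 mol/L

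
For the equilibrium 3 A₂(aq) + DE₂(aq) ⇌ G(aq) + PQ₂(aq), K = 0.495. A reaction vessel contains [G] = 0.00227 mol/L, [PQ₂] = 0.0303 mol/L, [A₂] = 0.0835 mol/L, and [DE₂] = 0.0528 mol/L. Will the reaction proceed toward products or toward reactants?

to the left

Q = [G]·[PQ₂] / ([A₂]³·[DE₂]) = (0.00227)·(0.0303) / ((0.0835)³·(0.0528)) = 2.24
Q = 2.24 > K = 0.495, so the reverse reaction proceeds.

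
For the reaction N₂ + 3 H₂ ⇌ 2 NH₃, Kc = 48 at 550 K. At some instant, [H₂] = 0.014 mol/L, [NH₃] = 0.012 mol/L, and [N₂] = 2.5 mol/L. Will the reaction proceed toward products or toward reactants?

Qc = [NH₃]² / ([N₂]·[H₂]³) = (0.012)² / ((2.5)·(0.014)³) = 21
Qc = 21 < Kc = 48, so the forward reaction proceeds.

forward (toward products)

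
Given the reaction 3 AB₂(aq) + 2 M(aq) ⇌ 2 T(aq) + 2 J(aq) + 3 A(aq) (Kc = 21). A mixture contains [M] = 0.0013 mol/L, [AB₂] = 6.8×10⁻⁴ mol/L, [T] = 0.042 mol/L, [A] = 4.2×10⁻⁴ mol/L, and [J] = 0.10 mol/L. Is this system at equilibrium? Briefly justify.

Qc = [T]²·[J]²·[A]³ / ([AB₂]³·[M]²) = (0.042)²·(0.10)²·(4.2×10⁻⁴)³ / ((6.8×10⁻⁴)³·(0.0013)²) = 2.5
Qc = 2.5 < Kc = 21: net forward reaction.

no; Q < K, reaction proceeds forward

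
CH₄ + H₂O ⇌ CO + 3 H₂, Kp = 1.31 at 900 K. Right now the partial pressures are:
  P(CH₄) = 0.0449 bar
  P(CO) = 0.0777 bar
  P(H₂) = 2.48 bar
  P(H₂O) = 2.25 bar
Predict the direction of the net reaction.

in the reverse direction

Qp = P(CO)·P(H₂)³ / (P(CH₄)·P(H₂O)) = (0.0777)·(2.48)³ / ((0.0449)·(2.25)) = 11.7
Qp = 11.7 > Kp = 1.31, so the reverse reaction proceeds.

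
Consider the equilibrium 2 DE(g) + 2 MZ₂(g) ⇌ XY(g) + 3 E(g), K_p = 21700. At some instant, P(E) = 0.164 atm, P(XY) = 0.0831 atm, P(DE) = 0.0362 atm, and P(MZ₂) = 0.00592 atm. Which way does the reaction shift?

Q_p = P(XY)·P(E)³ / (P(DE)²·P(MZ₂)²) = (0.0831)·(0.164)³ / ((0.0362)²·(0.00592)²) = 7980
Q_p = 7980 < K_p = 21700, so the forward reaction proceeds.

to the right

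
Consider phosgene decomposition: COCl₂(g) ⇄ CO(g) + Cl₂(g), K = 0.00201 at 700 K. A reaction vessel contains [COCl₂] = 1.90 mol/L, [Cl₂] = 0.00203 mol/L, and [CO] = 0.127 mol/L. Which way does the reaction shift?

Q = [CO]·[Cl₂] / [COCl₂] = (0.127)·(0.00203) / (1.90) = 1.36×10⁻⁴
Q = 1.36×10⁻⁴ < K = 0.00201, so the forward reaction proceeds.

to the right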